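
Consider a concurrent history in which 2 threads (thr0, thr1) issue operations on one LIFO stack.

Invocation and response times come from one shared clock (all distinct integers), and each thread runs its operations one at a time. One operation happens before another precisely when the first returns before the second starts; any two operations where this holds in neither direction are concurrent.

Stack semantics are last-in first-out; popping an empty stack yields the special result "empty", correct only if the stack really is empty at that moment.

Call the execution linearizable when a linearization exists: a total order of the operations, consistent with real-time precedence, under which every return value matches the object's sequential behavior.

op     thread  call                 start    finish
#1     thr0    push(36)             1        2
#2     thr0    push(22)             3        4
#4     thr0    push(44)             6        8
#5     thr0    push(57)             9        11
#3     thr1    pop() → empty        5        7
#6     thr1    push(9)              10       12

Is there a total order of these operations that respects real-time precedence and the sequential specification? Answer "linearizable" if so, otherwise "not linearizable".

not linearizable

events 1..6 are fine; event 7 — the response of #3 at time 7 — makes the prefix non-linearizable
a single order respects real time; the 3 completed LIFO stack operations fail replay along it
completion choices over the 1 pending operation (#4) were checked; none helps
e.g. #1, #2, #3 (pending dropped): illegal at step 3, since #3 pop() → empty cannot apply there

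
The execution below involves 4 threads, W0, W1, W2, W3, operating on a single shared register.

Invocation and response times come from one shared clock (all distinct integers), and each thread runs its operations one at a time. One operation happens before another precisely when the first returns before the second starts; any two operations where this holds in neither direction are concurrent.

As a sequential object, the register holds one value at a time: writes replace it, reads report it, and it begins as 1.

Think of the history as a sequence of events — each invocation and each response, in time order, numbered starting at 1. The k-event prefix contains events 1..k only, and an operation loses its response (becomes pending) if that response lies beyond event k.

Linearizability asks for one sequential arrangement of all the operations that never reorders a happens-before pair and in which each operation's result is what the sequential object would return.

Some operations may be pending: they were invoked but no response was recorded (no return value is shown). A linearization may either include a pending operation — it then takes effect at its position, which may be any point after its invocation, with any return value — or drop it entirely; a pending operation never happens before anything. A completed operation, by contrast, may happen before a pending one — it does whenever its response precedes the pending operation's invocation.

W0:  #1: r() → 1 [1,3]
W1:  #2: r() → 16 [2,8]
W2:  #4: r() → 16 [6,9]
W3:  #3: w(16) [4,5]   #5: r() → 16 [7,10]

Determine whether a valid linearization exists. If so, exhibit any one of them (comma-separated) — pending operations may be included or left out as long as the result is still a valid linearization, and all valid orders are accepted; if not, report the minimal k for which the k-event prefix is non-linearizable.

linearizable — witness: #1, #3, #2, #4, #5

1. #1 r() → 1, leaving value 1
2. #3 w(16), leaving value 16
3. #2 r() → 16, leaving value 16
4. #4 r() → 16, leaving value 16
5. #5 r() → 16, leaving value 16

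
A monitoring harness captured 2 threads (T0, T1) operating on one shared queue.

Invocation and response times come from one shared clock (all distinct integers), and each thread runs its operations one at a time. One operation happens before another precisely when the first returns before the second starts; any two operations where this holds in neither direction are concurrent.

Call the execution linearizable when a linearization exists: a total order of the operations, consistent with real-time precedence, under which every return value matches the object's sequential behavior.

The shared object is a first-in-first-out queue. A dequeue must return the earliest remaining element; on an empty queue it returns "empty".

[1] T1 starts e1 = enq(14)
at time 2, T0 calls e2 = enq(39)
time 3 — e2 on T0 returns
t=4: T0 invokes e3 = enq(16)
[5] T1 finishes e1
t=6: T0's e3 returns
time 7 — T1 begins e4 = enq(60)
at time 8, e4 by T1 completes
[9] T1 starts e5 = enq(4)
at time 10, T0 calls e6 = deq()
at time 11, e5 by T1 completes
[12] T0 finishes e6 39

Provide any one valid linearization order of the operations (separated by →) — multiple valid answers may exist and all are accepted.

1. e2 enq(39), leaving queue <39>
2. e1 enq(14), leaving queue <39,14>
3. e3 enq(16), leaving queue <39,14,16>
4. e4 enq(60), leaving queue <39,14,16,60>
5. e5 enq(4), leaving queue <39,14,16,60,4>
6. e6 deq() → 39, leaving queue <14,16,60,4>

e2 → e1 → e3 → e4 → e5 → e6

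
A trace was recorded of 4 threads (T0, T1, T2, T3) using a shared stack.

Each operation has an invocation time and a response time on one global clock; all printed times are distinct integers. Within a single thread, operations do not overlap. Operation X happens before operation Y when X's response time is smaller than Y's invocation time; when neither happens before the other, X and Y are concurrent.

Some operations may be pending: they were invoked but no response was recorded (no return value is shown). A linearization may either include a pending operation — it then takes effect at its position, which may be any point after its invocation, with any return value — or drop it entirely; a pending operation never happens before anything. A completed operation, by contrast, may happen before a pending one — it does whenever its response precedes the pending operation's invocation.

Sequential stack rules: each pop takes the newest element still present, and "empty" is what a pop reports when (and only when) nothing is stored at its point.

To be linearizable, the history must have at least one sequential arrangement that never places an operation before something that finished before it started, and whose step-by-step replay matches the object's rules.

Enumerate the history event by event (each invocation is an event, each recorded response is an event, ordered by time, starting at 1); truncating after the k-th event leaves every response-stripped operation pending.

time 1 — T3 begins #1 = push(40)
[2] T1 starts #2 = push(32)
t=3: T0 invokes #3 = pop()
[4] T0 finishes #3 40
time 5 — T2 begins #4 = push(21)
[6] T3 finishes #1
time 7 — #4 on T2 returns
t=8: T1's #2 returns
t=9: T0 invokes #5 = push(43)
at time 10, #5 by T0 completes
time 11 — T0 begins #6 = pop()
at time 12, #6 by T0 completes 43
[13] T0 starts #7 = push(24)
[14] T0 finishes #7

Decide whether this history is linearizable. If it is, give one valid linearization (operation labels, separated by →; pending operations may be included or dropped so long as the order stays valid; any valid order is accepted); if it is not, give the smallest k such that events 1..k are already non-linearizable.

linearizable — witness: #1 → #3 → #2 → #4 → #5 → #6 → #7

after step 1 (#1 push(40)): stack <40>
after step 2 (#3 pop() → 40): stack <>
after step 3 (#2 push(32)): stack <32>
after step 4 (#4 push(21)): stack <32,21>
after step 5 (#5 push(43)): stack <32,21,43>
after step 6 (#6 pop() → 43): stack <32,21>
after step 7 (#7 push(24)): stack <32,21,24>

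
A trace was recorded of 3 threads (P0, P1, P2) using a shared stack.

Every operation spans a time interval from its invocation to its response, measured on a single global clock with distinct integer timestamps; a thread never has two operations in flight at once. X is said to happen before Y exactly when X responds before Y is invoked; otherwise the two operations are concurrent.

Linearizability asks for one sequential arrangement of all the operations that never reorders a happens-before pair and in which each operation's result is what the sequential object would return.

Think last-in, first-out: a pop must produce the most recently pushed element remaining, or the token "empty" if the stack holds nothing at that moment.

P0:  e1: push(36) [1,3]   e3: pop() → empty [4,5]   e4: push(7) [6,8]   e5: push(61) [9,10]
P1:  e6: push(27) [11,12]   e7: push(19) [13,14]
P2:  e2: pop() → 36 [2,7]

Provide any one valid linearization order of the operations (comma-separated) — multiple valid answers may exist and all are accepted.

e1, e2, e3, e4, e5, e6, e7

1. e1 push(36), leaving stack <36>
2. e2 pop() → 36, leaving stack <>
3. e3 pop() → empty, leaving stack <>
4. e4 push(7), leaving stack <7>
5. e5 push(61), leaving stack <7,61>
6. e6 push(27), leaving stack <7,61,27>
7. e7 push(19), leaving stack <7,61,27,19>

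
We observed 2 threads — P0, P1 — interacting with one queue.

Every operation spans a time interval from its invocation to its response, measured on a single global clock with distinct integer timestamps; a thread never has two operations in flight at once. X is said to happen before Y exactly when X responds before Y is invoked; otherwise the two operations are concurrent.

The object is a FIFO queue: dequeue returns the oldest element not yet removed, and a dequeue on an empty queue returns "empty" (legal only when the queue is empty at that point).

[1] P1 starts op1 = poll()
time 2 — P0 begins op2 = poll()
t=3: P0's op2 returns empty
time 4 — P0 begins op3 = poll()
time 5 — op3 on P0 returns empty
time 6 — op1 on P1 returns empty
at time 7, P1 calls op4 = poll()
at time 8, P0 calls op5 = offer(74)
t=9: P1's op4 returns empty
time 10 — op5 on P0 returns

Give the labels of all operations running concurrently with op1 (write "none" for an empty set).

concurrent with op1 ([1,6]): every op whose interval crosses 1..6
op2 [2,3]: concurrent
op3 [4,5]: concurrent
op4 [7,9]: after
op5 [8,10]: after

op2, op3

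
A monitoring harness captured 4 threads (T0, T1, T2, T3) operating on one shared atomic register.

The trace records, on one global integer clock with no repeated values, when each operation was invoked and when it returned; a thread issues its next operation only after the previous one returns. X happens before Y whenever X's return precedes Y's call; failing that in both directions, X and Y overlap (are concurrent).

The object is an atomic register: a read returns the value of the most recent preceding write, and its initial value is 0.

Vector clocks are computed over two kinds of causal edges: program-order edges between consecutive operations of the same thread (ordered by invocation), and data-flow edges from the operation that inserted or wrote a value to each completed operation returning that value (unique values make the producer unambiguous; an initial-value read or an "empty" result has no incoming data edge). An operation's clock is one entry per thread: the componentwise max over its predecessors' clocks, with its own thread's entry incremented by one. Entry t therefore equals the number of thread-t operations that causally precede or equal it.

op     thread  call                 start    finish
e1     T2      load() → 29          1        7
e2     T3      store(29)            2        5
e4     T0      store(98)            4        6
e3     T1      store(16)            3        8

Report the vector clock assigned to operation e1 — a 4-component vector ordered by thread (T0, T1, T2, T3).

VC(e2, invoked at 2): no causal predecessors; +1 on T3 → (0, 0, 0, 1)
VC(e3, invoked at 3): no causal predecessors; +1 on T1 → (0, 1, 0, 0)
VC(e4, invoked at 4): no causal predecessors; +1 on T0 → (1, 0, 0, 0)
from VC(e2)=(0, 0, 0, 1), e1 (invoked 1) maxes components and bumps T2 → (0, 0, 1, 1)
target: VC(e1) = (0, 0, 1, 1)

(0, 0, 1, 1)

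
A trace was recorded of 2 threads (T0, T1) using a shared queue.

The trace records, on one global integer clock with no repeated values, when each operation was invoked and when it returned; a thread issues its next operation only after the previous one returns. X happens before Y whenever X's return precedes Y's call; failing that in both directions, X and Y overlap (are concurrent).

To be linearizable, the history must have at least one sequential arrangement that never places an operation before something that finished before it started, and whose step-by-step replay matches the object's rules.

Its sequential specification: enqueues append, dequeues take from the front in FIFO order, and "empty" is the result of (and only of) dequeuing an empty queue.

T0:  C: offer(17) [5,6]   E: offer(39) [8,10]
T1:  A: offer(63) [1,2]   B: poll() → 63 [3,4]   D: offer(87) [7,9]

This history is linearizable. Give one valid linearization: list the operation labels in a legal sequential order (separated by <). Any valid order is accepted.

1. A offer(63), leaving queue <63>
2. B poll() → 63, leaving queue <>
3. C offer(17), leaving queue <17>
4. D offer(87), leaving queue <17,87>
5. E offer(39), leaving queue <17,87,39>

A < B < C < D < E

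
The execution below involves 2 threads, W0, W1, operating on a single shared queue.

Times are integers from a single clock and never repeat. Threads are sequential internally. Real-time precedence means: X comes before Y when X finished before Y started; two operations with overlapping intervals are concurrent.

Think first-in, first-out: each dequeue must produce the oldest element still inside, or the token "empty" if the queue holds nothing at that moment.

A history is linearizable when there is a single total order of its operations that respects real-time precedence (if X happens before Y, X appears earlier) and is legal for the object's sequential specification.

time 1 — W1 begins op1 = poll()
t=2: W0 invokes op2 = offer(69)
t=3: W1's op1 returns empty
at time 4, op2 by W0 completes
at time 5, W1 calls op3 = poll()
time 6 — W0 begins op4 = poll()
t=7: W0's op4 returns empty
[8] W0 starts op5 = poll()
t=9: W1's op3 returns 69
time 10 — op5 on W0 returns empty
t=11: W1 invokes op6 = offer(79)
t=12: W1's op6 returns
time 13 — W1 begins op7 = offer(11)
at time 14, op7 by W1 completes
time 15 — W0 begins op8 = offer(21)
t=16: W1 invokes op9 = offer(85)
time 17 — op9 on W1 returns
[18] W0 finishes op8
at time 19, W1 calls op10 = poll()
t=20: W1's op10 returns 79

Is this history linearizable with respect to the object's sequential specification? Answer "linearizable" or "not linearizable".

linearizable

one valid linearization: op1, op2, op3, op4, op5, op6, op7, op8, op9, op10
step 1: op1 poll() → empty — queue <>
step 2: op2 offer(69) — queue <69>
step 3: op3 poll() → 69 — queue <>
step 4: op4 poll() → empty — queue <>
step 5: op5 poll() → empty — queue <>
step 6: op6 offer(79) — queue <79>
step 7: op7 offer(11) — queue <79,11>
step 8: op8 offer(21) — queue <79,11,21>
step 9: op9 offer(85) — queue <79,11,21,85>
step 10: op10 poll() → 79 — queue <11,21,85>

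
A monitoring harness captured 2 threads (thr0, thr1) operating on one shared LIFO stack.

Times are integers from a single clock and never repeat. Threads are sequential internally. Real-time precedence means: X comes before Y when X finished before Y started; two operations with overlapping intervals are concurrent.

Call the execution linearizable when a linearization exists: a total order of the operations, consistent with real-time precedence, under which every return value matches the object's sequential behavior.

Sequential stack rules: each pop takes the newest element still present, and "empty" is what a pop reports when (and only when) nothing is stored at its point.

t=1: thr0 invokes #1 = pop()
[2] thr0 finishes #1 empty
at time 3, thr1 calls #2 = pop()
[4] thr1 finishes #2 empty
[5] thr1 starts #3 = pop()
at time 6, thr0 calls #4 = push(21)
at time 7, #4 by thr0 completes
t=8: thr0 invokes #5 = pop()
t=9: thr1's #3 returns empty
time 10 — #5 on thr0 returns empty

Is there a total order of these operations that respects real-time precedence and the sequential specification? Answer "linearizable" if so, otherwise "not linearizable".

prefix check: 1..9 passes, 1..10 fails once #5's time-10 response joins
checked exhaustively: 3 real-time-consistent orders of 5 completed operations, zero legal LIFO stack replays
e.g. #1, #2, #3, #4, #5: illegal at step 5, since #5 pop() → empty cannot apply there
e.g. #1, #2, #4, #3, #5: illegal at step 4, since #3 pop() → empty cannot apply there

not linearizable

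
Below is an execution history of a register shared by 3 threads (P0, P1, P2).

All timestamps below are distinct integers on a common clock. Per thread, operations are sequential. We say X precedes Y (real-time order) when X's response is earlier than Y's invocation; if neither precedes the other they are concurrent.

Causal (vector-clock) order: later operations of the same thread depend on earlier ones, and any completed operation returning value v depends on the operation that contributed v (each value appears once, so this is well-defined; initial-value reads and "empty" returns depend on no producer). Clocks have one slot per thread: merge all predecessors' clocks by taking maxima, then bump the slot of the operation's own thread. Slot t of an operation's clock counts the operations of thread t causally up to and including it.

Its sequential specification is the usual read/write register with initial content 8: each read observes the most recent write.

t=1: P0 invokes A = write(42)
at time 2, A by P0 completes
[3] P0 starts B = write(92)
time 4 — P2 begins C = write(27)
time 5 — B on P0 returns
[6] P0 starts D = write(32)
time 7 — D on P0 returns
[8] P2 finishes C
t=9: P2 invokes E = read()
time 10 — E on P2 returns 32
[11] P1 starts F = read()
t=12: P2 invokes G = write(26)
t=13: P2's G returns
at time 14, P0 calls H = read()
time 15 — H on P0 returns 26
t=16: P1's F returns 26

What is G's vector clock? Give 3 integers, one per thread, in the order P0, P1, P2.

invoked at 4, C has no predecessors; its own P2 bump gives (0, 0, 1)
invoked at 1, A has no predecessors; its own P0 bump gives (1, 0, 0)
VC(B, invoked at 3): max of VC(A)=(1, 0, 0), then +1 on thread P0 → (2, 0, 0)
VC(D, invoked at 6): max of VC(B)=(2, 0, 0), then +1 on thread P0 → (3, 0, 0)
VC(E, invoked at 9): max of VC(C)=(0, 0, 1), VC(D)=(3, 0, 0), then +1 on thread P2 → (3, 0, 2)
VC(G, invoked at 12): max of VC(E)=(3, 0, 2), then +1 on thread P2 → (3, 0, 3)
VC(F, invoked at 11): max of VC(G)=(3, 0, 3), then +1 on thread P1 → (3, 1, 3)
VC(H, invoked at 14): max of VC(D)=(3, 0, 0), VC(G)=(3, 0, 3), then +1 on thread P0 → (4, 0, 3)
target: VC(G) = (3, 0, 3)

(3, 0, 3)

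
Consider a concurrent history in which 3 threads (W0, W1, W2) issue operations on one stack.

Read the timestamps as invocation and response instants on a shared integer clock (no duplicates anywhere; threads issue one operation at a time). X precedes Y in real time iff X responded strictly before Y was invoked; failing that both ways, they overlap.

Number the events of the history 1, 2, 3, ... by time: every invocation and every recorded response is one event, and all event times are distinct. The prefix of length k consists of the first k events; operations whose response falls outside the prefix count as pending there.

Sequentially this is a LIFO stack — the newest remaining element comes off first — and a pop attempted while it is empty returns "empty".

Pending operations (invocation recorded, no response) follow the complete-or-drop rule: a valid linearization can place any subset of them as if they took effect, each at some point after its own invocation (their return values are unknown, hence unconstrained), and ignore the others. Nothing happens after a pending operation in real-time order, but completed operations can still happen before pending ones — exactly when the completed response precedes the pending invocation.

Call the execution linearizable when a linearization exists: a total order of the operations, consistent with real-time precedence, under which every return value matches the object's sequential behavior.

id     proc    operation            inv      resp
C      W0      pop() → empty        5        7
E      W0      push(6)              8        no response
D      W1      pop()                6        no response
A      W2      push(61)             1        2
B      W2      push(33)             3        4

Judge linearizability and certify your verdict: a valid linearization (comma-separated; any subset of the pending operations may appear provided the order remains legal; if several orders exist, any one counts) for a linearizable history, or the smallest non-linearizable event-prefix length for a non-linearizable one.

prefix check: 1..6 passes, 1..7 fails once C's time-7 response joins
the completed operations (3 total) allow one real-time order; the stack replay rejects it
completion choices over the 1 pending operation (D) were checked; none helps
for example A, B, C (pending dropped) fails at step 3: C pop() → empty is not legal there

not linearizable — minimal violating prefix: 7 events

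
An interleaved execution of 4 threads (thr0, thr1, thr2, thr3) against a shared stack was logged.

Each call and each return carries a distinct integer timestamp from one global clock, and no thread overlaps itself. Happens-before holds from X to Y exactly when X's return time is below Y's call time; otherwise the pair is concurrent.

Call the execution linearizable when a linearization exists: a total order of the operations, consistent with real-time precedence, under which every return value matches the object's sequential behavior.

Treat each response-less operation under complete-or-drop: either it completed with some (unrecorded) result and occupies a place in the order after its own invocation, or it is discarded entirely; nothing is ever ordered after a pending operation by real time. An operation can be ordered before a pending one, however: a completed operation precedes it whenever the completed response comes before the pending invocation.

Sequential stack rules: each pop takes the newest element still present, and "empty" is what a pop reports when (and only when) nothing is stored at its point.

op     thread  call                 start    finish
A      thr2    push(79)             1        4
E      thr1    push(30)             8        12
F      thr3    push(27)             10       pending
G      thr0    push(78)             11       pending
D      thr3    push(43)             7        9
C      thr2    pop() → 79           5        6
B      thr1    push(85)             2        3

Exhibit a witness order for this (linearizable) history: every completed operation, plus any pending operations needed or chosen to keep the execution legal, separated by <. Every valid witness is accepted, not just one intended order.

step 1: B push(85) — stack <85>
step 2: A push(79) — stack <85,79>
step 3: C pop() → 79 — stack <85>
step 4: D push(43) — stack <85,43>
step 5: E push(30) — stack <85,43,30>

B < A < C < D < E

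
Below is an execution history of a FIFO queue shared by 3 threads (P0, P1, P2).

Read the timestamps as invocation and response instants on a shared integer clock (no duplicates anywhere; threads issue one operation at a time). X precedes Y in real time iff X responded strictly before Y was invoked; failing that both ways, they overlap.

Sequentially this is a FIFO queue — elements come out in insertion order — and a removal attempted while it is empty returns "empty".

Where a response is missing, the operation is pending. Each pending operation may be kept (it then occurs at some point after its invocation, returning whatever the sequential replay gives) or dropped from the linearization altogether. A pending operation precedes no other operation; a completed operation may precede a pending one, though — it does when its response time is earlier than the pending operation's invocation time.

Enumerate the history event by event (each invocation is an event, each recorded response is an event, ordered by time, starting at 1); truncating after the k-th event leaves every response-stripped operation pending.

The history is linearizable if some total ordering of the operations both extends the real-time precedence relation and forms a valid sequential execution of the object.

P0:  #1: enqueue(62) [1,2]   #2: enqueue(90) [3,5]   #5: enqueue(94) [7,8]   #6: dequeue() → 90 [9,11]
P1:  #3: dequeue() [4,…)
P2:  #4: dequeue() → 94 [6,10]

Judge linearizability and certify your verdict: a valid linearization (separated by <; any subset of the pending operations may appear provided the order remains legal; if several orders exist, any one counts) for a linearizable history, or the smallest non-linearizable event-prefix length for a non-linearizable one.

linearizable — witness: #1 < #2 < #3 < #5 < #6 < #4

step 1: #1 enqueue(62) — queue <62>
step 2: #2 enqueue(90) — queue <62,90>
step 3: #3 dequeue() (pending, included) — queue <90>
step 4: #5 enqueue(94) — queue <90,94>
step 5: #6 dequeue() → 90 — queue <94>
step 6: #4 dequeue() → 94 — queue <>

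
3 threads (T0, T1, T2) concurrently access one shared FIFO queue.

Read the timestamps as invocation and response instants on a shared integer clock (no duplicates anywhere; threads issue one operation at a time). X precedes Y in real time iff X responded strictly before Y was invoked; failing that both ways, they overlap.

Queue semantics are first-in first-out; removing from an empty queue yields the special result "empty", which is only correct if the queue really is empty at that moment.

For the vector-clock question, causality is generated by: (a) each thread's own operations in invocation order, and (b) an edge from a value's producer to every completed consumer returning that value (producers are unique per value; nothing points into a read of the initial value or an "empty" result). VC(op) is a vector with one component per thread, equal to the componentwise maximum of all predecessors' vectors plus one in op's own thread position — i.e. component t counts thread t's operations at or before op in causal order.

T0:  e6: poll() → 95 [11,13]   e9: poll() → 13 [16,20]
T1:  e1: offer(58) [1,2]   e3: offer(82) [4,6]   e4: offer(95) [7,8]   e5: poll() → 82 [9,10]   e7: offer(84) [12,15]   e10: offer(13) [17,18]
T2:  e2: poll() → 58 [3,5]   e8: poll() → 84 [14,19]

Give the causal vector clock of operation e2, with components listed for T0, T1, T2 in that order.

(0, 1, 1)

VC(e1, invoked at 1): no causal predecessors; +1 on T1 → (0, 1, 0)
merge at e2 (invoked 3): VC(e1)=(0, 1, 0), own-thread bump on T2 → (0, 1, 1)
merge at e3 (invoked 4): VC(e1)=(0, 1, 0), own-thread bump on T1 → (0, 2, 0)
merge at e4 (invoked 7): VC(e3)=(0, 2, 0), own-thread bump on T1 → (0, 3, 0)
merge at e5 (invoked 9): VC(e3)=(0, 2, 0), VC(e4)=(0, 3, 0), own-thread bump on T1 → (0, 4, 0)
merge at e6 (invoked 11): VC(e4)=(0, 3, 0), own-thread bump on T0 → (1, 3, 0)
merge at e7 (invoked 12): VC(e5)=(0, 4, 0), own-thread bump on T1 → (0, 5, 0)
merge at e10 (invoked 17): VC(e7)=(0, 5, 0), own-thread bump on T1 → (0, 6, 0)
merge at e8 (invoked 14): VC(e2)=(0, 1, 1), VC(e7)=(0, 5, 0), own-thread bump on T2 → (0, 5, 2)
merge at e9 (invoked 16): VC(e6)=(1, 3, 0), VC(e10)=(0, 6, 0), own-thread bump on T0 → (2, 6, 0)
target: VC(e2) = (0, 1, 1)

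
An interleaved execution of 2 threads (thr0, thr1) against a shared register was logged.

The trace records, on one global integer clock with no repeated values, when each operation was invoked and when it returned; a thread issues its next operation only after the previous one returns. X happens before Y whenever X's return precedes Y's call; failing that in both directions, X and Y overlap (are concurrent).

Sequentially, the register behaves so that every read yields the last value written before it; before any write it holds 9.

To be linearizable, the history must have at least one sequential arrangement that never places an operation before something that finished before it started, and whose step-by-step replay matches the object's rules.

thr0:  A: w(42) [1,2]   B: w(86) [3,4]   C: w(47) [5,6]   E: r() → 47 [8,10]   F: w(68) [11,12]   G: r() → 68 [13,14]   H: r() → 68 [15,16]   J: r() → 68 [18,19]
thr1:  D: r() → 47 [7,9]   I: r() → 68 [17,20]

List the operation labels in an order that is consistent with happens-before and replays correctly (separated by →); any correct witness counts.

step 1: A w(42) — value 42
step 2: B w(86) — value 86
step 3: C w(47) — value 47
step 4: D r() → 47 — value 47
step 5: E r() → 47 — value 47
step 6: F w(68) — value 68
step 7: G r() → 68 — value 68
step 8: H r() → 68 — value 68
step 9: I r() → 68 — value 68
step 10: J r() → 68 — value 68

A → B → C → D → E → F → G → H → I → J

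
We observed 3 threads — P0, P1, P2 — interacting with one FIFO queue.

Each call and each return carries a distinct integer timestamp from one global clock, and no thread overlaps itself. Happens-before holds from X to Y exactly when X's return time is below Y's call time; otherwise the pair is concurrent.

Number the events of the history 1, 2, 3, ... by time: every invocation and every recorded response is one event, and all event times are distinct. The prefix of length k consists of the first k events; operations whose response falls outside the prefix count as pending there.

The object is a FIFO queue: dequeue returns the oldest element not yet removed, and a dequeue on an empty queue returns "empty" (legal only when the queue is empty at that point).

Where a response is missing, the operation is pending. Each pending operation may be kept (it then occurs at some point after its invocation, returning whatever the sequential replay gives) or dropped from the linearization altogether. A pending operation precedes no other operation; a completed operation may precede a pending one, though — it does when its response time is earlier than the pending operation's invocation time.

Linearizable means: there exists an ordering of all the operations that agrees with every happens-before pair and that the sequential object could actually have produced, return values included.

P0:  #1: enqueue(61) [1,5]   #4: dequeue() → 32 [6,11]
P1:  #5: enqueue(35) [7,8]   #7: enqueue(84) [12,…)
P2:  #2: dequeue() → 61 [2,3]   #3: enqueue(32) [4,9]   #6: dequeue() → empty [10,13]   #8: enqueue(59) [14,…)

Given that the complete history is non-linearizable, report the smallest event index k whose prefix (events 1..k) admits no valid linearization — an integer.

13

events 1..12 are still linearizable — one witness is #1, #2, #3, #4, #5:
1. #1 enqueue(61), leaving queue <61>
2. #2 dequeue() → 61, leaving queue <>
3. #3 enqueue(32), leaving queue <32>
4. #4 dequeue() → 32, leaving queue <>
5. #5 enqueue(35), leaving queue <35>
include event 13 — #6 responding at 13 — and every candidate order breaks
every completion of the 1 pending operation (#7) was checked; none linearizes
sample order #1, #2, #3, #4, #5, #6 (pending dropped) stalls at step 6 — #6 dequeue() → empty has no legal effect
sample order #1, #2, #3, #5, #4, #6 (pending dropped) stalls at step 6 — #6 dequeue() → empty has no legal effect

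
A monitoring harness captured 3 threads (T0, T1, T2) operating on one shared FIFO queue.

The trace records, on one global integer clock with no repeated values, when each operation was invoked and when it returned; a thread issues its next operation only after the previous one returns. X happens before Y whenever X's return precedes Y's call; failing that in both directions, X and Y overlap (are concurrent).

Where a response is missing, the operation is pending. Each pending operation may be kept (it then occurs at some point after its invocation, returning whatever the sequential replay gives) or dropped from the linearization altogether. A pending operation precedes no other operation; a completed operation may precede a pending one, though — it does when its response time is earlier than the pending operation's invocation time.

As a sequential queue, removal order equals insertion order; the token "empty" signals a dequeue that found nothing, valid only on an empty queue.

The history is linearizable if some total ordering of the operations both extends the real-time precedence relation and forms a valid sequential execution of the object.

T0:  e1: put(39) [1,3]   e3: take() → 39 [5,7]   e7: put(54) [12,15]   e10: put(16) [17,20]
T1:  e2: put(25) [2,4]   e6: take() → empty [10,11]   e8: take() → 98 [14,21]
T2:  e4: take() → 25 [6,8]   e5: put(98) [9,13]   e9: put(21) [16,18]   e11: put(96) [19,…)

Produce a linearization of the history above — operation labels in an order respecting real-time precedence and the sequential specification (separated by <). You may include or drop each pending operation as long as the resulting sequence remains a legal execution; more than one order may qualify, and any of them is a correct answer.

step 1: e1 put(39) — queue <39>
step 2: e2 put(25) — queue <39,25>
step 3: e3 take() → 39 — queue <25>
step 4: e4 take() → 25 — queue <>
step 5: e6 take() → empty — queue <>
step 6: e5 put(98) — queue <98>
step 7: e7 put(54) — queue <98,54>
step 8: e8 take() → 98 — queue <54>
step 9: e9 put(21) — queue <54,21>
step 10: e10 put(16) — queue <54,21,16>

e1 < e2 < e3 < e4 < e6 < e5 < e7 < e8 < e9 < e10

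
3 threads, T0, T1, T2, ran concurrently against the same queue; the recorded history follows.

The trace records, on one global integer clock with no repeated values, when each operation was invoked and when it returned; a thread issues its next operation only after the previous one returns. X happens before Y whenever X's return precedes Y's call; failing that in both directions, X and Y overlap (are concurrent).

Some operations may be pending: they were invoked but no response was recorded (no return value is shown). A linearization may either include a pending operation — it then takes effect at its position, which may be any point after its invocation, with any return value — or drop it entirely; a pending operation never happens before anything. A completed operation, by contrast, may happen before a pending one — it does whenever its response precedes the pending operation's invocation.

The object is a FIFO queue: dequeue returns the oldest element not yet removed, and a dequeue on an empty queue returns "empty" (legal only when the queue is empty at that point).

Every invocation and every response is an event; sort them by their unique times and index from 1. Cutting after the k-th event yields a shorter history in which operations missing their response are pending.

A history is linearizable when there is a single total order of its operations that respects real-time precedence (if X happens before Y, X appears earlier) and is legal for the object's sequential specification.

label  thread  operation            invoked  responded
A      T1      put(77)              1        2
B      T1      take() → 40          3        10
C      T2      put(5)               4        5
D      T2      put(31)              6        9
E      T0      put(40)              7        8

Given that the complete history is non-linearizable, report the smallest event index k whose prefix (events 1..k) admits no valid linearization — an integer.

10

one valid order for events 1..9 is A, B, C, D, E:
1. A put(77), leaving queue <77>
2. B take() (pending, included), leaving queue <>
3. C put(5), leaving queue <5>
4. D put(31), leaving queue <5,31>
5. E put(40), leaving queue <5,31,40>
once event 10 joins (B's response, time 10), exhaustive search finds no witness
sample order A, B, C, D, E stalls at step 2 — B take() → 40 has no legal effect
sample order A, B, C, E, D stalls at step 2 — B take() → 40 has no legal effect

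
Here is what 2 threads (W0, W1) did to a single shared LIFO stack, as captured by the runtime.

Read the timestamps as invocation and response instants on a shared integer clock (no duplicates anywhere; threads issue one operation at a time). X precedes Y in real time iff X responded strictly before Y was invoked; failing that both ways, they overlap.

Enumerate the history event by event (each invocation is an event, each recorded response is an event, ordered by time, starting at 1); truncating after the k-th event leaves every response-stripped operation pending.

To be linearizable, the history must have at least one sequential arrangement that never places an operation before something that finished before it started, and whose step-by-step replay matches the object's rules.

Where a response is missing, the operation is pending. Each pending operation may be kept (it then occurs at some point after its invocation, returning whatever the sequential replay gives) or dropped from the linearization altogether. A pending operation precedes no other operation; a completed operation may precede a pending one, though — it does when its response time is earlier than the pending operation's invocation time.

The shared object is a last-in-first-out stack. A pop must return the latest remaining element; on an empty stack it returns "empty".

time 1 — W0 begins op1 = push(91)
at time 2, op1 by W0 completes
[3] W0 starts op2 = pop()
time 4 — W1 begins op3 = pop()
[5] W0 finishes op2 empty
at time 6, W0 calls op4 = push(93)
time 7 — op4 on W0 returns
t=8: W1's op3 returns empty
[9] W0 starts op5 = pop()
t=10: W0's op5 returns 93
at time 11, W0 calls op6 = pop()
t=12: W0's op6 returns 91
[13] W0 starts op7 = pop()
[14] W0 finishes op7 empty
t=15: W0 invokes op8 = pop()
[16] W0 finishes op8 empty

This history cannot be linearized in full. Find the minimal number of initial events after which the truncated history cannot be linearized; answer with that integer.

events 1..7 are linearizable, e.g. via op1, op3, op2, op4:
1. op1 push(91), leaving stack <91>
2. op3 pop() (pending, included), leaving stack <>
3. op2 pop() → empty, leaving stack <>
4. op4 push(93), leaving stack <93>
event 8 — op3's response, time 8 — after it, nothing linearizes
for example op1, op2, op3, op4 fails at step 2: op2 pop() → empty is not legal there
for example op1, op2, op4, op3 fails at step 2: op2 pop() → empty is not legal there

8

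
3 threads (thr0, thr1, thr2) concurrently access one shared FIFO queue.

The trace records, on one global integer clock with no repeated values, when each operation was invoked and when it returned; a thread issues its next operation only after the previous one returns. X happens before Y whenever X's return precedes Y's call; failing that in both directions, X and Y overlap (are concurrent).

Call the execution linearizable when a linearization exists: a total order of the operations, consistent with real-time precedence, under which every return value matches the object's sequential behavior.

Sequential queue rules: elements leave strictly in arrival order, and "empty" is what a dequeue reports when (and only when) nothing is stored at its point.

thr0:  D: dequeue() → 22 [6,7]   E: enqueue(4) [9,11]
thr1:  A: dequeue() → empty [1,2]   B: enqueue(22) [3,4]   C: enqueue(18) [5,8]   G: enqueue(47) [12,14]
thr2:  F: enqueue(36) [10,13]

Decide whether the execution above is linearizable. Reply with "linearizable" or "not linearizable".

a witness: A, B, C, D, E, F, G
step 1: A dequeue() → empty — queue <>
step 2: B enqueue(22) — queue <22>
step 3: C enqueue(18) — queue <22,18>
step 4: D dequeue() → 22 — queue <18>
step 5: E enqueue(4) — queue <18,4>
step 6: F enqueue(36) — queue <18,4,36>
step 7: G enqueue(47) — queue <18,4,36,47>

linearizable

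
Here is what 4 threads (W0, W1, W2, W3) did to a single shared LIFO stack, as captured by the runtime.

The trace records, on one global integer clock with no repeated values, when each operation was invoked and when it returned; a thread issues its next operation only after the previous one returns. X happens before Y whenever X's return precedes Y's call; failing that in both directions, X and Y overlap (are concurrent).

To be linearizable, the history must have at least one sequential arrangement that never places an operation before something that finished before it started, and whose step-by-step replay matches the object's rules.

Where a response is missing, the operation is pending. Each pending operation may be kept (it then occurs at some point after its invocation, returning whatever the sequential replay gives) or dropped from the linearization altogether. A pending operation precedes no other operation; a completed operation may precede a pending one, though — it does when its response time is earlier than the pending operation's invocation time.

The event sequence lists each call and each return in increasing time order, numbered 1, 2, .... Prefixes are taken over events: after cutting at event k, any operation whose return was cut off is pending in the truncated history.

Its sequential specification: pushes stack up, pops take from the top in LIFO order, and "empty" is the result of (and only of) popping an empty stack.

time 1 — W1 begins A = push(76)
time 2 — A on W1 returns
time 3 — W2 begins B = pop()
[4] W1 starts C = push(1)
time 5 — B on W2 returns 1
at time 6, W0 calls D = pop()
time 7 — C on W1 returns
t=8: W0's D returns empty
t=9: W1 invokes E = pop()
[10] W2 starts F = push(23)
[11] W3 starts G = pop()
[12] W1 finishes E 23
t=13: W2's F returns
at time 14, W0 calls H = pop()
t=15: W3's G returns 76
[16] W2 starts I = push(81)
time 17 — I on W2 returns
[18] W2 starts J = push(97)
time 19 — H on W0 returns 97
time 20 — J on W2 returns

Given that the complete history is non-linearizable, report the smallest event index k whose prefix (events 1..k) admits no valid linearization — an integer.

one valid order for events 1..7 is A, C, B:
after step 1 (A push(76)): stack <76>
after step 2 (C push(1)): stack <76,1>
after step 3 (B pop() → 1): stack <76>
event 8 — D's response, time 8 — after it, nothing linearizes
sample order A, B, C, D stalls at step 2 — B pop() → 1 has no legal effect
sample order A, B, D, C stalls at step 2 — B pop() → 1 has no legal effect

8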